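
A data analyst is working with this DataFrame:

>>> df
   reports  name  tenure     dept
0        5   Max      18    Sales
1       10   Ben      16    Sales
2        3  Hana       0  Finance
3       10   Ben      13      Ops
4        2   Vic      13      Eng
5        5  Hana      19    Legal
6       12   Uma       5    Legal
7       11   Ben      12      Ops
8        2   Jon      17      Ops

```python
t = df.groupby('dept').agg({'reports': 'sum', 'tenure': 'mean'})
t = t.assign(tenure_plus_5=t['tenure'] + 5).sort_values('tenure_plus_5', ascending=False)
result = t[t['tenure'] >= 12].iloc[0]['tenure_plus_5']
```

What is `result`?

group by dept: sum(reports), mean(tenure):
         reports  tenure
dept                    
Eng            2    13.0
Finance        3     0.0
Legal         17    12.0
Ops           23    14.0
Sales         15    17.0
add column tenure_plus_5 = t['tenure'] + 5:
         reports  tenure  tenure_plus_5
dept                                   
Eng            2    13.0           18.0
Finance        3     0.0            5.0
Legal         17    12.0           17.0
Ops           23    14.0           19.0
Sales         15    17.0           22.0
sort by tenure_plus_5 descending:
         reports  tenure  tenure_plus_5
dept                                   
Sales         15    17.0           22.0
Ops           23    14.0           19.0
Eng            2    13.0           18.0
Legal         17    12.0           17.0
Finance        3     0.0            5.0
filter rows where tenure >= 12:
       reports  tenure  tenure_plus_5
dept                                 
Sales       15    17.0           22.0
Ops         23    14.0           19.0
Eng          2    13.0           18.0
Legal       17    12.0           17.0
Finally, value at position 0, column 'tenure_plus_5' = 22.0.

22.0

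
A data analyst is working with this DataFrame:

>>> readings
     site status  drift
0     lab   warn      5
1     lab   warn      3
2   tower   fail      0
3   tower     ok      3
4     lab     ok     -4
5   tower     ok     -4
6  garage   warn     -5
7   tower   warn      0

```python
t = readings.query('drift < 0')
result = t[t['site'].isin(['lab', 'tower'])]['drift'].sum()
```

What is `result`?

filter rows where drift < 0:
     site status  drift
4     lab     ok     -4
5   tower     ok     -4
6  garage   warn     -5
filter rows where site in ['lab', 'tower']:
    site status  drift
4    lab     ok     -4
5  tower     ok     -4
Finally, sum of column 'drift' = -8.

-8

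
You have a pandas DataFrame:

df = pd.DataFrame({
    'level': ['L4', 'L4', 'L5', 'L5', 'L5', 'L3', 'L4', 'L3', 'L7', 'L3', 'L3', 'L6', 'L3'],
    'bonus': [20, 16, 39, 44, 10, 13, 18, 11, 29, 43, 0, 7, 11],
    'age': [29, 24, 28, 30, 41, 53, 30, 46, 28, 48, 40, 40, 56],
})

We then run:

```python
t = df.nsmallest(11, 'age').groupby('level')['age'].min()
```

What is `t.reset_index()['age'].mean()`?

take 11 rows with smallest age:
   level  bonus  age
1     L4     16   24
2     L5     39   28
8     L7     29   28
0     L4     20   29
3     L5     44   30
6     L4     18   30
10    L3      0   40
11    L6      7   40
4     L5     10   41
7     L3     11   46
9     L3     43   48
group by level, min of age:
level
L3    40
L4    24
L5    28
L6    40
L7    28
Name: age, dtype: int64
reset_index():
  level  age
0    L3   40
1    L4   24
2    L5   28
3    L6   40
4    L7   28
Taking the mean of column 'age' gives 32.0.

32.0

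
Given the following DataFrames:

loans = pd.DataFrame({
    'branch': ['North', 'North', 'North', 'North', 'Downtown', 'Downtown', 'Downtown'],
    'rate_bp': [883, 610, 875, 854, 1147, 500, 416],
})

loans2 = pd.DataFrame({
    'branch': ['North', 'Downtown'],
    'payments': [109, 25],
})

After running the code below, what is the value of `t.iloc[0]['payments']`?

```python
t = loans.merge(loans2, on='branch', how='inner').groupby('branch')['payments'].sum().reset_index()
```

75

merge on 'branch' (how='inner') → 7 rows:
     branch  rate_bp  payments
0     North      883       109
1     North      610       109
2     North      875       109
3     North      854       109
4  Downtown     1147        25
5  Downtown      500        25
6  Downtown      416        25
group by branch, sum of payments:
branch
Downtown     75
North       436
Name: payments, dtype: int64
reset_index():
     branch  payments
0  Downtown        75
1     North       436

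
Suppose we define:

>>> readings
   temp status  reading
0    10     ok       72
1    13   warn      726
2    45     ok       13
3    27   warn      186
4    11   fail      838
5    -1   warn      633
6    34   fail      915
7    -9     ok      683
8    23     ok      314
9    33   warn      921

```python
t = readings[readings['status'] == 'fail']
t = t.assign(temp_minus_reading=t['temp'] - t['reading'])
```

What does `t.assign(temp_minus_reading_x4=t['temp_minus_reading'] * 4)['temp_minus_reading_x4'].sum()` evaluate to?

-6832

filter rows where status == 'fail':
   temp status  reading
4    11   fail      838
6    34   fail      915
add column temp_minus_reading = t['temp'] - t['reading']:
   temp status  reading  temp_minus_reading
4    11   fail      838                -827
6    34   fail      915                -881
add column temp_minus_reading_x4 = t['temp_minus_reading'] * 4:
   temp status  reading  temp_minus_reading  temp_minus_reading_x4
4    11   fail      838                -827                  -3308
6    34   fail      915                -881                  -3524
Taking the sum of column 'temp_minus_reading_x4' gives -6832.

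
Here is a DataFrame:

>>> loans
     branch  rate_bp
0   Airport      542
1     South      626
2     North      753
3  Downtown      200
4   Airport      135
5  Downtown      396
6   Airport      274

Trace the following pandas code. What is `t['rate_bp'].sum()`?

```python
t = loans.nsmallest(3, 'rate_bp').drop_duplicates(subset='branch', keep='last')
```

take 3 rows with smallest rate_bp:
     branch  rate_bp
4   Airport      135
3  Downtown      200
6   Airport      274
drop duplicate branch (keep=last):
     branch  rate_bp
3  Downtown      200
6   Airport      274

474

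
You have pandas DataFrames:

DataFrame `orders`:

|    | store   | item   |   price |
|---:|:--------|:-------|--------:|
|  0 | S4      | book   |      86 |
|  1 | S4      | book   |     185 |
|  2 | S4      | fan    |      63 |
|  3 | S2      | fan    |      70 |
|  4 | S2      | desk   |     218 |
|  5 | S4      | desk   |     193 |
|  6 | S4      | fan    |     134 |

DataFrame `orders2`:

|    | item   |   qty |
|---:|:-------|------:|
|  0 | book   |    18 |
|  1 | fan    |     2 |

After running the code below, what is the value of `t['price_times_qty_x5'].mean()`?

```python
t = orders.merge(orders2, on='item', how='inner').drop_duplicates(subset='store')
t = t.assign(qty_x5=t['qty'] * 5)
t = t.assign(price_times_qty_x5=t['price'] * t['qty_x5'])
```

4220.0

merge on 'item' (how='inner') → 5 rows:
  store  item  price  qty
0    S4  book     86   18
1    S4  book    185   18
2    S4   fan     63    2
3    S2   fan     70    2
4    S4   fan    134    2
drop duplicate store (keep=first):
  store  item  price  qty
0    S4  book     86   18
3    S2   fan     70    2
add column qty_x5 = t['qty'] * 5:
  store  item  price  qty  qty_x5
0    S4  book     86   18      90
3    S2   fan     70    2      10
add column price_times_qty_x5 = t['price'] * t['qty_x5']:
  store  item  price  qty  qty_x5  price_times_qty_x5
0    S4  book     86   18      90                7740
3    S2   fan     70    2      10                 700
So mean() = 4220.0.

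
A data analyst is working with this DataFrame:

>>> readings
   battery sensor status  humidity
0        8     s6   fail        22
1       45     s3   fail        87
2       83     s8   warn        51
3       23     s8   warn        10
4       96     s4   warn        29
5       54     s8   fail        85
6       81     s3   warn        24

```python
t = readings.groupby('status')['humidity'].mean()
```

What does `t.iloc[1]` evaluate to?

28.5

group by status, mean of humidity:
status
fail    64.666667
warn    28.500000
Name: humidity, dtype: float64
The value at position 1 is 28.5.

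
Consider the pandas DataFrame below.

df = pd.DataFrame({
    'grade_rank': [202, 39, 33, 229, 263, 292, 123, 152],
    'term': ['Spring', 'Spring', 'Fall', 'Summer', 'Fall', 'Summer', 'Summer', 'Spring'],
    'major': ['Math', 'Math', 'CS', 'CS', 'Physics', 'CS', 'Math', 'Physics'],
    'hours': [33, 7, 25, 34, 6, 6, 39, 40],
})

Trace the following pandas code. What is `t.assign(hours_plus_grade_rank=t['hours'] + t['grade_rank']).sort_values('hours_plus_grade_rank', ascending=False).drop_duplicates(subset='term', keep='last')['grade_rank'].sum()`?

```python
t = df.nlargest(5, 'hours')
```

308

take 5 rows with largest hours:
   grade_rank    term    major  hours
7         152  Spring  Physics     40
6         123  Summer     Math     39
3         229  Summer       CS     34
0         202  Spring     Math     33
2          33    Fall       CS     25
add column hours_plus_grade_rank = t['hours'] + t['grade_rank']:
   grade_rank    term    major  hours  hours_plus_grade_rank
7         152  Spring  Physics     40                    192
6         123  Summer     Math     39                    162
3         229  Summer       CS     34                    263
0         202  Spring     Math     33                    235
2          33    Fall       CS     25                     58
sort by hours_plus_grade_rank descending:
   grade_rank    term    major  hours  hours_plus_grade_rank
3         229  Summer       CS     34                    263
0         202  Spring     Math     33                    235
7         152  Spring  Physics     40                    192
6         123  Summer     Math     39                    162
2          33    Fall       CS     25                     58
drop duplicate term (keep=last):
   grade_rank    term    major  hours  hours_plus_grade_rank
7         152  Spring  Physics     40                    192
6         123  Summer     Math     39                    162
2          33    Fall       CS     25                     58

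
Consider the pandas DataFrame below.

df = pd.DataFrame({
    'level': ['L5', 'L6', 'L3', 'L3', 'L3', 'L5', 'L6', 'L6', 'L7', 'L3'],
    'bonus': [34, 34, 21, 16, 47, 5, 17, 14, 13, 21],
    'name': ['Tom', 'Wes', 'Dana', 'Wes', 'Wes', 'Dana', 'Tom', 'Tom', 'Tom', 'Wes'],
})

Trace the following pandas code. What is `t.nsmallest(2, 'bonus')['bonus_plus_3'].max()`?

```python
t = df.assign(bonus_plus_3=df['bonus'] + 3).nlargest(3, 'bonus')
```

add column bonus_plus_3 = df['bonus'] + 3:
  level  bonus  name  bonus_plus_3
0    L5     34   Tom            37
1    L6     34   Wes            37
2    L3     21  Dana            24
3    L3     16   Wes            19
4    L3     47   Wes            50
5    L5      5  Dana             8
6    L6     17   Tom            20
7    L6     14   Tom            17
8    L7     13   Tom            16
9    L3     21   Wes            24
take 3 rows with largest bonus:
  level  bonus name  bonus_plus_3
4    L3     47  Wes            50
0    L5     34  Tom            37
1    L6     34  Wes            37
take 2 rows with smallest bonus:
  level  bonus name  bonus_plus_3
0    L5     34  Tom            37
1    L6     34  Wes            37

37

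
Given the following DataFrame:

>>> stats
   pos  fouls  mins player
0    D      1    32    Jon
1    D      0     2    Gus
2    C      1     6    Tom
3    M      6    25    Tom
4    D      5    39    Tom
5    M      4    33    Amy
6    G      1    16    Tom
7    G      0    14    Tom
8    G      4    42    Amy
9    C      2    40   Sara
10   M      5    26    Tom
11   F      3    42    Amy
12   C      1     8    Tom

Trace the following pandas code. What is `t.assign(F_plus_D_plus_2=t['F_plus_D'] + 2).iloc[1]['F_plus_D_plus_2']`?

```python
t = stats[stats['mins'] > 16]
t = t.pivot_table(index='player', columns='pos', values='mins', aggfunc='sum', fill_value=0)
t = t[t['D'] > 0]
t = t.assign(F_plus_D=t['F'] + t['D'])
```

filter rows where mins > 16:
   pos  fouls  mins player
0    D      1    32    Jon
3    M      6    25    Tom
4    D      5    39    Tom
5    M      4    33    Amy
8    G      4    42    Amy
9    C      2    40   Sara
10   M      5    26    Tom
11   F      3    42    Amy
pivot: rows=player, cols=pos, sum(mins):
pos      C   D   F   G   M
player                    
Amy      0   0  42  42  33
Jon      0  32   0   0   0
Sara    40   0   0   0   0
Tom      0  39   0   0  51
filter rows where D > 0:
pos     C   D  F  G   M
player                 
Jon     0  32  0  0   0
Tom     0  39  0  0  51
add column F_plus_D = t['F'] + t['D']:
pos     C   D  F  G   M  F_plus_D
player                           
Jon     0  32  0  0   0        32
Tom     0  39  0  0  51        39
add column F_plus_D_plus_2 = t['F_plus_D'] + 2:
pos     C   D  F  G   M  F_plus_D  F_plus_D_plus_2
player                                            
Jon     0  32  0  0   0        32               34
Tom     0  39  0  0  51        39               41

41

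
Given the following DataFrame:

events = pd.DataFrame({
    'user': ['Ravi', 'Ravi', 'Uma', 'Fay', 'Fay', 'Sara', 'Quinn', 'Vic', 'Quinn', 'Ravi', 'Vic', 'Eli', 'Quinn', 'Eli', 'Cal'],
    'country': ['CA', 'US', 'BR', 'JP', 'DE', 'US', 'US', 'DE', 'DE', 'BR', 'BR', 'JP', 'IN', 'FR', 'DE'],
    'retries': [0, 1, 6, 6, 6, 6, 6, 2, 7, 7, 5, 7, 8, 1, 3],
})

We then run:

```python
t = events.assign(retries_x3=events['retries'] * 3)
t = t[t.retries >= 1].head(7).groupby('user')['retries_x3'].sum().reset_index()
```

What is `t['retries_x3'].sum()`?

99

add column retries_x3 = events['retries'] * 3:
     user country  retries  retries_x3
0    Ravi      CA        0           0
1    Ravi      US        1           3
2     Uma      BR        6          18
3     Fay      JP        6          18
4     Fay      DE        6          18
5    Sara      US        6          18
6   Quinn      US        6          18
7     Vic      DE        2           6
8   Quinn      DE        7          21
9    Ravi      BR        7          21
10    Vic      BR        5          15
11    Eli      JP        7          21
12  Quinn      IN        8          24
13    Eli      FR        1           3
14    Cal      DE        3           9
filter rows where retries >= 1:
     user country  retries  retries_x3
1    Ravi      US        1           3
2     Uma      BR        6          18
3     Fay      JP        6          18
4     Fay      DE        6          18
5    Sara      US        6          18
6   Quinn      US        6          18
7     Vic      DE        2           6
8   Quinn      DE        7          21
9    Ravi      BR        7          21
10    Vic      BR        5          15
11    Eli      JP        7          21
12  Quinn      IN        8          24
13    Eli      FR        1           3
14    Cal      DE        3           9
take first 7 rows:
    user country  retries  retries_x3
1   Ravi      US        1           3
2    Uma      BR        6          18
3    Fay      JP        6          18
4    Fay      DE        6          18
5   Sara      US        6          18
6  Quinn      US        6          18
7    Vic      DE        2           6
group by user, sum of retries_x3:
user
Fay      36
Quinn    18
Ravi      3
Sara     18
Uma      18
Vic       6
Name: retries_x3, dtype: int64
reset_index():
    user  retries_x3
0    Fay          36
1  Quinn          18
2   Ravi           3
3   Sara          18
4    Uma          18
5    Vic           6
Reading off the sum of column 'retries_x3', we get 99.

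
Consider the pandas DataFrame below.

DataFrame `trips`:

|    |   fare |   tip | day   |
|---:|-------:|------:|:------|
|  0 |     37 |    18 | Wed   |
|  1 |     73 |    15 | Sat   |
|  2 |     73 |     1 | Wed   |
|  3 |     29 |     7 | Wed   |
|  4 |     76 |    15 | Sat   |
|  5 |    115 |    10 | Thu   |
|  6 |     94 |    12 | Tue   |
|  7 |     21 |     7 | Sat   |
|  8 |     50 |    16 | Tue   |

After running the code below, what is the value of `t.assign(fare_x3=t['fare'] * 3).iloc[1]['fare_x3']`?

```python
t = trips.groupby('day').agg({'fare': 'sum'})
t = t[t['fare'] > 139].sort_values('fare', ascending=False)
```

group by day, sum of fare:
     fare
day      
Sat   170
Thu   115
Tue   144
Wed   139
filter rows where fare > 139:
     fare
day      
Sat   170
Tue   144
sort by fare descending:
     fare
day      
Sat   170
Tue   144
add column fare_x3 = t['fare'] * 3:
     fare  fare_x3
day               
Sat   170      510
Tue   144      432
The value at position 1, column 'fare_x3' is 432.

432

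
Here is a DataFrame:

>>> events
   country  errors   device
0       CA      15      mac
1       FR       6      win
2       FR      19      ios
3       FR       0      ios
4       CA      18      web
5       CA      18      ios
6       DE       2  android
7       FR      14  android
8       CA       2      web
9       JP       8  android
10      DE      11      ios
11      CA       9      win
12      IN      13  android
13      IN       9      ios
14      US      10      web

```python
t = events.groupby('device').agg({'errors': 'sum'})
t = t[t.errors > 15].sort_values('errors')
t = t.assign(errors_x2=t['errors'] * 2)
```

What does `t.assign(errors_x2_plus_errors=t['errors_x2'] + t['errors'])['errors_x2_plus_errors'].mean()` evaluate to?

124.0

group by device, sum of errors:
         errors
device         
android      37
ios          57
mac          15
web          30
win          15
filter rows where errors > 15:
         errors
device         
android      37
ios          57
web          30
sort by errors:
         errors
device         
web          30
android      37
ios          57
add column errors_x2 = t['errors'] * 2:
         errors  errors_x2
device                    
web          30         60
android      37         74
ios          57        114
add column errors_x2_plus_errors = t['errors_x2'] + t['errors']:
         errors  errors_x2  errors_x2_plus_errors
device                                           
web          30         60                     90
android      37         74                    111
ios          57        114                    171
Finally, mean of column 'errors_x2_plus_errors' = 124.0.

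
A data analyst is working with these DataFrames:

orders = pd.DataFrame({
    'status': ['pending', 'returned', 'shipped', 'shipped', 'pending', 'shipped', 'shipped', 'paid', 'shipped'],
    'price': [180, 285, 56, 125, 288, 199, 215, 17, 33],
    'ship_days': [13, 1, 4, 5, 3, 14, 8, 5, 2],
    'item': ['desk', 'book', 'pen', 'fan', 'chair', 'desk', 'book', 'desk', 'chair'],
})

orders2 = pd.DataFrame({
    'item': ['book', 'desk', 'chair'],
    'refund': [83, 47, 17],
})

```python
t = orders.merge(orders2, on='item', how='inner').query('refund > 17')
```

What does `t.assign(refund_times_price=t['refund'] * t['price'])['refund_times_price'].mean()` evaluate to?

12022.4

merge on 'item' (how='inner') → 7 rows:
     status  price  ship_days   item  refund
0   pending    180         13   desk      47
1  returned    285          1   book      83
2   pending    288          3  chair      17
3   shipped    199         14   desk      47
4   shipped    215          8   book      83
5      paid     17          5   desk      47
6   shipped     33          2  chair      17
filter rows where refund > 17:
     status  price  ship_days  item  refund
0   pending    180         13  desk      47
1  returned    285          1  book      83
3   shipped    199         14  desk      47
4   shipped    215          8  book      83
5      paid     17          5  desk      47
add column refund_times_price = t['refund'] * t['price']:
     status  price  ship_days  item  refund  refund_times_price
0   pending    180         13  desk      47                8460
1  returned    285          1  book      83               23655
3   shipped    199         14  desk      47                9353
4   shipped    215          8  book      83               17845
5      paid     17          5  desk      47                 799
Then the mean of column 'refund_times_price': 12022.4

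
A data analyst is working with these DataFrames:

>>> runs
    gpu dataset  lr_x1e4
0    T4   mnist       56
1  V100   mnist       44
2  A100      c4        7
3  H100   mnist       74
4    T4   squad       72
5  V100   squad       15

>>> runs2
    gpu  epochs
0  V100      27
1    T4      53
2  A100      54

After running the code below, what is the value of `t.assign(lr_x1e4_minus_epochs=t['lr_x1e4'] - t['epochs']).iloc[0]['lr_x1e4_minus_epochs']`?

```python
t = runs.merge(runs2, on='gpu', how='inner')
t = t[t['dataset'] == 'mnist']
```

3

merge on 'gpu' (how='inner') → 5 rows:
    gpu dataset  lr_x1e4  epochs
0    T4   mnist       56      53
1  V100   mnist       44      27
2  A100      c4        7      54
3    T4   squad       72      53
4  V100   squad       15      27
filter rows where dataset == 'mnist':
    gpu dataset  lr_x1e4  epochs
0    T4   mnist       56      53
1  V100   mnist       44      27
add column lr_x1e4_minus_epochs = t['lr_x1e4'] - t['epochs']:
    gpu dataset  lr_x1e4  epochs  lr_x1e4_minus_epochs
0    T4   mnist       56      53                     3
1  V100   mnist       44      27                    17
Then the value at position 0, column 'lr_x1e4_minus_epochs': 3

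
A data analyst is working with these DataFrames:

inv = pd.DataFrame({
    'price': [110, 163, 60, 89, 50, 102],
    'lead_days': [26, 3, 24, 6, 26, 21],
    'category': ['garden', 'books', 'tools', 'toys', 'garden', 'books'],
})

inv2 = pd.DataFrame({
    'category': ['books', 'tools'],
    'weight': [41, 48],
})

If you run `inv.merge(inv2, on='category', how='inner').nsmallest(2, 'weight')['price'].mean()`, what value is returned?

132.5

merge on 'category' (how='inner') → 3 rows:
   price  lead_days category  weight
0    163          3    books      41
1     60         24    tools      48
2    102         21    books      41
take 2 rows with smallest weight:
   price  lead_days category  weight
0    163          3    books      41
2    102         21    books      41
Finally, mean of column 'price' = 132.5.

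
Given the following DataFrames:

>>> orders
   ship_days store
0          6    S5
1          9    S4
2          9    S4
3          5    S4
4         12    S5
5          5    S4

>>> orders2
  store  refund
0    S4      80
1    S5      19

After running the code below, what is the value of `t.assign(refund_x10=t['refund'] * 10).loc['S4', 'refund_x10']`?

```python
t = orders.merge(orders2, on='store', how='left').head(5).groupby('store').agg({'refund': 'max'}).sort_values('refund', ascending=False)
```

800

merge on 'store' (how='left') → 6 rows:
   ship_days store  refund
0          6    S5      19
1          9    S4      80
2          9    S4      80
3          5    S4      80
4         12    S5      19
5          5    S4      80
take first 5 rows:
   ship_days store  refund
0          6    S5      19
1          9    S4      80
2          9    S4      80
3          5    S4      80
4         12    S5      19
group by store, max of refund:
       refund
store        
S4         80
S5         19
sort by refund descending:
       refund
store        
S4         80
S5         19
add column refund_x10 = t['refund'] * 10:
       refund  refund_x10
store                    
S4         80         800
S5         19         190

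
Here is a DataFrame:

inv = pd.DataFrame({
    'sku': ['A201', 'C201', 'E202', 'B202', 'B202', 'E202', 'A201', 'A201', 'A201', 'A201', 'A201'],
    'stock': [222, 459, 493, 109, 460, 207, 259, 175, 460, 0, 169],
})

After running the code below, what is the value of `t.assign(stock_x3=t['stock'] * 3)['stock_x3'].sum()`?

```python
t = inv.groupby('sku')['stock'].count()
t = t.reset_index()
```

group by sku, count of stock:
sku
A201    6
B202    2
C201    1
E202    2
Name: stock, dtype: int64
reset_index():
    sku  stock
0  A201      6
1  B202      2
2  C201      1
3  E202      2
add column stock_x3 = t['stock'] * 3:
    sku  stock  stock_x3
0  A201      6        18
1  B202      2         6
2  C201      1         3
3  E202      2         6
Hence 33.

33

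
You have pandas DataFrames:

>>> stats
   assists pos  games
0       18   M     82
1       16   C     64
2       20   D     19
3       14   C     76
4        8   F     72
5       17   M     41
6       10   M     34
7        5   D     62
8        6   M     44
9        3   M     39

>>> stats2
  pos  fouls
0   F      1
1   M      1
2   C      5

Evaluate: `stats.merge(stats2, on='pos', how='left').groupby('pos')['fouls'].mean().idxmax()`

C

merge on 'pos' (how='left') → 10 rows:
   assists pos  games  fouls
0       18   M     82    1.0
1       16   C     64    5.0
2       20   D     19    NaN
3       14   C     76    5.0
4        8   F     72    1.0
5       17   M     41    1.0
6       10   M     34    1.0
7        5   D     62    NaN
8        6   M     44    1.0
9        3   M     39    1.0
group by pos, mean of fouls:
pos
C    5.0
D    NaN
F    1.0
M    1.0
Name: fouls, dtype: float64
The label with the largest value is C.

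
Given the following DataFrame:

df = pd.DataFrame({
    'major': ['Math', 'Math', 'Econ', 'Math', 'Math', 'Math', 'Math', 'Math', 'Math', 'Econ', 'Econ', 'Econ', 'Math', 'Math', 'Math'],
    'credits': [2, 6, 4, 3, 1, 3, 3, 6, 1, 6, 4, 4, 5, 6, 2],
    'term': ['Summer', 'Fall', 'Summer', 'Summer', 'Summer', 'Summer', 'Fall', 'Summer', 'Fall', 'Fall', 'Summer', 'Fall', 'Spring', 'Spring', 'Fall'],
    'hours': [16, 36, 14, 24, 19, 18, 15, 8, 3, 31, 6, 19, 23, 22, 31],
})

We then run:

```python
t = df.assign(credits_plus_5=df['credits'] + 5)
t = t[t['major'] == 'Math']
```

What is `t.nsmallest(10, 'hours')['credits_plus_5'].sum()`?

add column credits_plus_5 = df['credits'] + 5:
   major  credits    term  hours  credits_plus_5
0   Math        2  Summer     16               7
1   Math        6    Fall     36              11
2   Econ        4  Summer     14               9
3   Math        3  Summer     24               8
4   Math        1  Summer     19               6
5   Math        3  Summer     18               8
6   Math        3    Fall     15               8
7   Math        6  Summer      8              11
8   Math        1    Fall      3               6
9   Econ        6    Fall     31              11
10  Econ        4  Summer      6               9
11  Econ        4    Fall     19               9
12  Math        5  Spring     23              10
13  Math        6  Spring     22              11
14  Math        2    Fall     31               7
filter rows where major == 'Math':
   major  credits    term  hours  credits_plus_5
0   Math        2  Summer     16               7
1   Math        6    Fall     36              11
3   Math        3  Summer     24               8
4   Math        1  Summer     19               6
5   Math        3  Summer     18               8
6   Math        3    Fall     15               8
7   Math        6  Summer      8              11
8   Math        1    Fall      3               6
12  Math        5  Spring     23              10
13  Math        6  Spring     22              11
14  Math        2    Fall     31               7
take 10 rows with smallest hours:
   major  credits    term  hours  credits_plus_5
8   Math        1    Fall      3               6
7   Math        6  Summer      8              11
6   Math        3    Fall     15               8
0   Math        2  Summer     16               7
5   Math        3  Summer     18               8
4   Math        1  Summer     19               6
13  Math        6  Spring     22              11
12  Math        5  Spring     23              10
3   Math        3  Summer     24               8
14  Math        2    Fall     31               7

82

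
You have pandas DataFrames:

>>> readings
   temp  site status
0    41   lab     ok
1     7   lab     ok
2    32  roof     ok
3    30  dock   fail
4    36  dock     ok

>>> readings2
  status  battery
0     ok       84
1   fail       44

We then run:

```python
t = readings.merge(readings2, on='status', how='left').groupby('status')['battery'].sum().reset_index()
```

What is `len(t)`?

2

merge on 'status' (how='left') → 5 rows:
   temp  site status  battery
0    41   lab     ok       84
1     7   lab     ok       84
2    32  roof     ok       84
3    30  dock   fail       44
4    36  dock     ok       84
group by status, sum of battery:
status
fail     44
ok      336
Name: battery, dtype: int64
reset_index():
  status  battery
0   fail       44
1     ok      336
number of rows → 2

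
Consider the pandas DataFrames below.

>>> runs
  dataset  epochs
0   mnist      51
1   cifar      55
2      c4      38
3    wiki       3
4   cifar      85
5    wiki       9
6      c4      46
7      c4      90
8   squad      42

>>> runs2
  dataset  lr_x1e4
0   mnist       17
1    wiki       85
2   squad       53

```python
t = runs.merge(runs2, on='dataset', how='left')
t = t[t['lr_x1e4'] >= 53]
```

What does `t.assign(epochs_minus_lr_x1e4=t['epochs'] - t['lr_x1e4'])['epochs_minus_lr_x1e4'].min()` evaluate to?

-82.0

merge on 'dataset' (how='left') → 9 rows:
  dataset  epochs  lr_x1e4
0   mnist      51     17.0
1   cifar      55      NaN
2      c4      38      NaN
3    wiki       3     85.0
4   cifar      85      NaN
5    wiki       9     85.0
6      c4      46      NaN
7      c4      90      NaN
8   squad      42     53.0
filter rows where lr_x1e4 >= 53:
  dataset  epochs  lr_x1e4
3    wiki       3     85.0
5    wiki       9     85.0
8   squad      42     53.0
add column epochs_minus_lr_x1e4 = t['epochs'] - t['lr_x1e4']:
  dataset  epochs  lr_x1e4  epochs_minus_lr_x1e4
3    wiki       3     85.0                 -82.0
5    wiki       9     85.0                 -76.0
8   squad      42     53.0                 -11.0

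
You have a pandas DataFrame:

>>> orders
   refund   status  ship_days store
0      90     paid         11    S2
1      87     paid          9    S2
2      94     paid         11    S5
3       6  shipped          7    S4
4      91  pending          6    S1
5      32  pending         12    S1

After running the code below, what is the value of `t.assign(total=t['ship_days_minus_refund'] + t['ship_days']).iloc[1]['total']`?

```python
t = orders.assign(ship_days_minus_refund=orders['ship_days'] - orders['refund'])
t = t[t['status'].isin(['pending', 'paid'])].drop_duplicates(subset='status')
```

-79

add column ship_days_minus_refund = orders['ship_days'] - orders['refund']:
   refund   status  ship_days store  ship_days_minus_refund
0      90     paid         11    S2                     -79
1      87     paid          9    S2                     -78
2      94     paid         11    S5                     -83
3       6  shipped          7    S4                       1
4      91  pending          6    S1                     -85
5      32  pending         12    S1                     -20
filter rows where status in ['pending', 'paid']:
   refund   status  ship_days store  ship_days_minus_refund
0      90     paid         11    S2                     -79
1      87     paid          9    S2                     -78
2      94     paid         11    S5                     -83
4      91  pending          6    S1                     -85
5      32  pending         12    S1                     -20
drop duplicate status (keep=first):
   refund   status  ship_days store  ship_days_minus_refund
0      90     paid         11    S2                     -79
4      91  pending          6    S1                     -85
add column total = t['ship_days_minus_refund'] + t['ship_days']:
   refund   status  ship_days store  ship_days_minus_refund  total
0      90     paid         11    S2                     -79    -68
4      91  pending          6    S1                     -85    -79
The value at position 1, column 'total' is -79.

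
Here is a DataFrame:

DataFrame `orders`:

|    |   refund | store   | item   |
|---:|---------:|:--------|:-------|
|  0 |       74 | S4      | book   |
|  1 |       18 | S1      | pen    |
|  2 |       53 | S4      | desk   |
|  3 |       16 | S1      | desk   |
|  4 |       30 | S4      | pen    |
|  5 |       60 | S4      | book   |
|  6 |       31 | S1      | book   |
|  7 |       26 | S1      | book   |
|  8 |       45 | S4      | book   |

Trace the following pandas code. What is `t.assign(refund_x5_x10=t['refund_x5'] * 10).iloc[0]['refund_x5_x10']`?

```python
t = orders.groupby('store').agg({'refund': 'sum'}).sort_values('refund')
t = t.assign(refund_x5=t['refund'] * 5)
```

group by store, sum of refund:
       refund
store        
S1         91
S4        262
sort by refund:
       refund
store        
S1         91
S4        262
add column refund_x5 = t['refund'] * 5:
       refund  refund_x5
store                   
S1         91        455
S4        262       1310
add column refund_x5_x10 = t['refund_x5'] * 10:
       refund  refund_x5  refund_x5_x10
store                                  
S1         91        455           4550
S4        262       1310          13100
Reading off the value at position 0, column 'refund_x5_x10', we get 4550.

4550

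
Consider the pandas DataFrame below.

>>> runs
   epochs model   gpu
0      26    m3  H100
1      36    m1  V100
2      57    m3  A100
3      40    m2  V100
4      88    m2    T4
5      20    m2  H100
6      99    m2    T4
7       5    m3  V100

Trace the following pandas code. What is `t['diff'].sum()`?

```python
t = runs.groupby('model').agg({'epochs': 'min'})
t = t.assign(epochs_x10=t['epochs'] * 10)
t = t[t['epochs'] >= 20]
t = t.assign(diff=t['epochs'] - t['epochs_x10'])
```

group by model, min of epochs:
       epochs
model        
m1         36
m2         20
m3          5
add column epochs_x10 = t['epochs'] * 10:
       epochs  epochs_x10
model                    
m1         36         360
m2         20         200
m3          5          50
filter rows where epochs >= 20:
       epochs  epochs_x10
model                    
m1         36         360
m2         20         200
add column diff = t['epochs'] - t['epochs_x10']:
       epochs  epochs_x10  diff
model                          
m1         36         360  -324
m2         20         200  -180
Then the sum of column 'diff': -504

-504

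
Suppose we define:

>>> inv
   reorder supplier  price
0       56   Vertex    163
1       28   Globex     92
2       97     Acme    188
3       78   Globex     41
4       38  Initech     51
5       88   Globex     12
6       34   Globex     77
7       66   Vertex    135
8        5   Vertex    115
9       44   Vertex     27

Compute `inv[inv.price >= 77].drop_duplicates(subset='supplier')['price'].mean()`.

filter rows where price >= 77:
   reorder supplier  price
0       56   Vertex    163
1       28   Globex     92
2       97     Acme    188
6       34   Globex     77
7       66   Vertex    135
8        5   Vertex    115
drop duplicate supplier (keep=first):
   reorder supplier  price
0       56   Vertex    163
1       28   Globex     92
2       97     Acme    188

147.666666667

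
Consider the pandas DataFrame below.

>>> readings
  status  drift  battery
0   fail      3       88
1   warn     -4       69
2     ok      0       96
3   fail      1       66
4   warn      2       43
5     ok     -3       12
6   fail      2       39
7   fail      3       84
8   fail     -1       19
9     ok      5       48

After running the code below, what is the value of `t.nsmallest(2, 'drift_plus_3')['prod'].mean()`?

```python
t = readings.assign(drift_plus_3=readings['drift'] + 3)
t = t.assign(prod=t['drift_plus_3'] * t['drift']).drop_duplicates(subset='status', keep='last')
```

add column drift_plus_3 = readings['drift'] + 3:
  status  drift  battery  drift_plus_3
0   fail      3       88             6
1   warn     -4       69            -1
2     ok      0       96             3
3   fail      1       66             4
4   warn      2       43             5
5     ok     -3       12             0
6   fail      2       39             5
7   fail      3       84             6
8   fail     -1       19             2
9     ok      5       48             8
add column prod = t['drift_plus_3'] * t['drift']:
  status  drift  battery  drift_plus_3  prod
0   fail      3       88             6    18
1   warn     -4       69            -1     4
2     ok      0       96             3     0
3   fail      1       66             4     4
4   warn      2       43             5    10
5     ok     -3       12             0     0
6   fail      2       39             5    10
7   fail      3       84             6    18
8   fail     -1       19             2    -2
9     ok      5       48             8    40
drop duplicate status (keep=last):
  status  drift  battery  drift_plus_3  prod
4   warn      2       43             5    10
8   fail     -1       19             2    -2
9     ok      5       48             8    40
take 2 rows with smallest drift_plus_3:
  status  drift  battery  drift_plus_3  prod
8   fail     -1       19             2    -2
4   warn      2       43             5    10
Taking the mean of column 'prod' gives 4.0.

4.0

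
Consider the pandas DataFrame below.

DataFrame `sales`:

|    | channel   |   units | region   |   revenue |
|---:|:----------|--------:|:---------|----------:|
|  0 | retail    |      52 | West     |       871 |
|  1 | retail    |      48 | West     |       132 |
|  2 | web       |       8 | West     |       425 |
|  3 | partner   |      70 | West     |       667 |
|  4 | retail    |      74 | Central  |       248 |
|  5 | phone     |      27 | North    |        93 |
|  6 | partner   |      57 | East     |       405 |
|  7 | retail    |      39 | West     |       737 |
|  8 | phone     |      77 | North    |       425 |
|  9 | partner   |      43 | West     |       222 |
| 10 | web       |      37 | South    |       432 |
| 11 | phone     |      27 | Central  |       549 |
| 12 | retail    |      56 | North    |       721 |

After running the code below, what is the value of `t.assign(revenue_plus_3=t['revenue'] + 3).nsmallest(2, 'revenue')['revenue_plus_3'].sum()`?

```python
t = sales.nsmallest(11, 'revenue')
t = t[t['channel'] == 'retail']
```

take 11 rows with smallest revenue:
    channel  units   region  revenue
5     phone     27    North       93
1    retail     48     West      132
9   partner     43     West      222
4    retail     74  Central      248
6   partner     57     East      405
2       web      8     West      425
8     phone     77    North      425
10      web     37    South      432
11    phone     27  Central      549
3   partner     70     West      667
12   retail     56    North      721
filter rows where channel == 'retail':
   channel  units   region  revenue
1   retail     48     West      132
4   retail     74  Central      248
12  retail     56    North      721
add column revenue_plus_3 = t['revenue'] + 3:
   channel  units   region  revenue  revenue_plus_3
1   retail     48     West      132             135
4   retail     74  Central      248             251
12  retail     56    North      721             724
take 2 rows with smallest revenue:
  channel  units   region  revenue  revenue_plus_3
1  retail     48     West      132             135
4  retail     74  Central      248             251

386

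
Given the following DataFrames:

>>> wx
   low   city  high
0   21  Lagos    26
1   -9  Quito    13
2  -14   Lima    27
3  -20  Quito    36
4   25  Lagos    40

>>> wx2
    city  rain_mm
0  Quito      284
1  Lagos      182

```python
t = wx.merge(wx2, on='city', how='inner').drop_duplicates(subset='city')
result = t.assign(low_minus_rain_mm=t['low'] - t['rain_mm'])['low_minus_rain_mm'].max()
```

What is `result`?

-161

merge on 'city' (how='inner') → 4 rows:
   low   city  high  rain_mm
0   21  Lagos    26      182
1   -9  Quito    13      284
2  -20  Quito    36      284
3   25  Lagos    40      182
drop duplicate city (keep=first):
   low   city  high  rain_mm
0   21  Lagos    26      182
1   -9  Quito    13      284
add column low_minus_rain_mm = t['low'] - t['rain_mm']:
   low   city  high  rain_mm  low_minus_rain_mm
0   21  Lagos    26      182               -161
1   -9  Quito    13      284               -293
So max() = -161.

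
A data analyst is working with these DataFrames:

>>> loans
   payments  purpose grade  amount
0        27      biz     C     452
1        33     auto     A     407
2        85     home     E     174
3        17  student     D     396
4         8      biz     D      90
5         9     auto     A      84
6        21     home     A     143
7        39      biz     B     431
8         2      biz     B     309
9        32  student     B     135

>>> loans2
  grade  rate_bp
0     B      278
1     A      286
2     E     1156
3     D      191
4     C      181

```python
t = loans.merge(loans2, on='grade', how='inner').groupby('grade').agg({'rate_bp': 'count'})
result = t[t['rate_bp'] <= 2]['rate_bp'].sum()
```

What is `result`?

merge on 'grade' (how='inner') → 10 rows:
   payments  purpose grade  amount  rate_bp
0        27      biz     C     452      181
1        33     auto     A     407      286
2        85     home     E     174     1156
3        17  student     D     396      191
4         8      biz     D      90      191
5         9     auto     A      84      286
6        21     home     A     143      286
7        39      biz     B     431      278
8         2      biz     B     309      278
9        32  student     B     135      278
group by grade, count of rate_bp:
       rate_bp
grade         
A            3
B            3
C            1
D            2
E            1
filter rows where rate_bp <= 2:
       rate_bp
grade         
C            1
D            2
E            1
Hence 4.

4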